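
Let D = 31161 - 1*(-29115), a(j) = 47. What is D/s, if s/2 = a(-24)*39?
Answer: 10046/611 ≈ 16.442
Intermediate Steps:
D = 60276 (D = 31161 + 29115 = 60276)
s = 3666 (s = 2*(47*39) = 2*1833 = 3666)
D/s = 60276/3666 = 60276*(1/3666) = 10046/611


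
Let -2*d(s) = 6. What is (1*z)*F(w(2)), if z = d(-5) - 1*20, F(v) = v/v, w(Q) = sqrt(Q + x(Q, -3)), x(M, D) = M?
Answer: -23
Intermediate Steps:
d(s) = -3 (d(s) = -1/2*6 = -3)
w(Q) = sqrt(2)*sqrt(Q) (w(Q) = sqrt(Q + Q) = sqrt(2*Q) = sqrt(2)*sqrt(Q))
F(v) = 1
z = -23 (z = -3 - 1*20 = -3 - 20 = -23)
(1*z)*F(w(2)) = (1*(-23))*1 = -23*1 = -23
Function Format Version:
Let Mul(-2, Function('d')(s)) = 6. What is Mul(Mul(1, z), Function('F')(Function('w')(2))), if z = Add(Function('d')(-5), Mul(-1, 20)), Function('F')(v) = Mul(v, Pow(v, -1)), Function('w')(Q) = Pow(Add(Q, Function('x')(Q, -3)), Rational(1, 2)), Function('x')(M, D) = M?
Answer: -23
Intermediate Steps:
Function('d')(s) = -3 (Function('d')(s) = Mul(Rational(-1, 2), 6) = -3)
Function('w')(Q) = Mul(Pow(2, Rational(1, 2)), Pow(Q, Rational(1, 2))) (Function('w')(Q) = Pow(Add(Q, Q), Rational(1, 2)) = Pow(Mul(2, Q), Rational(1, 2)) = Mul(Pow(2, Rational(1, 2)), Pow(Q, Rational(1, 2))))
Function('F')(v) = 1
z = -23 (z = Add(-3, Mul(-1, 20)) = Add(-3, -20) = -23)
Mul(Mul(1, z), Function('F')(Function('w')(2))) = Mul(Mul(1, -23), 1) = Mul(-23, 1) = -23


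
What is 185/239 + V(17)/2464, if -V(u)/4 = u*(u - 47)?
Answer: 117925/73612 ≈ 1.6020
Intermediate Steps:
V(u) = -4*u*(-47 + u) (V(u) = -4*u*(u - 47) = -4*u*(-47 + u))
185/239 + V(17)/2464 = 185/239 + (4*17*(47 - 1*17))/2464 = 185*(1/239) + (4*17*(47 - 17))*(1/2464) = 185/239 + (4*17*30)*(1/2464) = 185/239 + 2040*(1/2464) = 185/239 + 255/308 = 117925/73612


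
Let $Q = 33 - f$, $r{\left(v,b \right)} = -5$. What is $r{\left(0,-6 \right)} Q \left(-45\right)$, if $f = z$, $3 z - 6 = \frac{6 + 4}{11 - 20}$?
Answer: $\frac{21175}{3} \approx 7058.3$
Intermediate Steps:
$z = \frac{44}{27}$ ($z = 2 + \frac{\left(6 + 4\right) \frac{1}{11 - 20}}{3} = 2 + \frac{10 \frac{1}{-9}}{3} = 2 + \frac{10 \left(- \frac{1}{9}\right)}{3} = 2 + \frac{1}{3} \left(- \frac{10}{9}\right) = 2 - \frac{10}{27} = \frac{44}{27} \approx 1.6296$)
$f = \frac{44}{27} \approx 1.6296$
$Q = \frac{847}{27}$ ($Q = 33 - \frac{44}{27} = \frac{847}{27} \approx 31.37$)
$r{\left(0,-6 \right)} Q \left(-45\right) = \left(-5\right) \frac{847}{27} \left(-45\right) = \left(- \frac{4235}{27}\right) \left(-45\right) = \frac{21175}{3}$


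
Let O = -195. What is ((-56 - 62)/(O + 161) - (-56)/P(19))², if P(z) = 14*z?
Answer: 1413721/104329 ≈ 13.551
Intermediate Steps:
((-56 - 62)/(O + 161) - (-56)/P(19))² = ((-56 - 62)/(-195 + 161) - (-56)/(14*19))² = (-118/(-34) - (-56)/266)² = (-118*(-1/34) - (-56)/266)² = (59/17 - 1*(-4/19))² = (59/17 + 4/19)² = (1189/323)² = 1413721/104329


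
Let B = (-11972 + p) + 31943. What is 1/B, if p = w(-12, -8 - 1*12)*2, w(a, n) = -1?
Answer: 1/19969 ≈ 5.0078e-5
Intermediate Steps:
p = -2 (p = -1*2 = -2)
B = 19969 (B = (-11972 - 2) + 31943 = -11974 + 31943 = 19969)
1/B = 1/19969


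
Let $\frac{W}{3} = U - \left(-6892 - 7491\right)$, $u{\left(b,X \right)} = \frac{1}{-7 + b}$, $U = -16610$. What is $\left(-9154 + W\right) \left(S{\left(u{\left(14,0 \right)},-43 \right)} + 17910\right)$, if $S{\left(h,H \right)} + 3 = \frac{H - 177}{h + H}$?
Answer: $- \frac{850915894}{3} \approx -2.8364 \cdot 10^{8}$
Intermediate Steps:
$S{\left(h,H \right)} = -3 + \frac{-177 + H}{H + h}$ ($S{\left(h,H \right)} = -3 + \frac{H - 177}{h + H} = -3 + \frac{-177 + H}{H + h}$)
$W = -6681$ ($W = 3 \left(-16610 - \left(-6892 - 7491\right)\right) = 3 \left(-16610 - -14383\right) = 3 \left(-16610 + 14383\right) = 3 \left(-2227\right) = -6681$)
$\left(-9154 + W\right) \left(S{\left(u{\left(14,0 \right)},-43 \right)} + 17910\right) = \left(-9154 - 6681\right) \left(\frac{-177 - \frac{3}{-7 + 14} - -86}{-43 + \frac{1}{-7 + 14}} + 17910\right) = - 15835 \left(\frac{-177 - \frac{3}{7} + 86}{-43 + \frac{1}{7}} + 17910\right) = - 15835 \left(\frac{-177 - \frac{3}{7} + 86}{- \frac{300}{7}} + 17910\right) = - 15835 \left(\left(- \frac{7}{300}\right) \left(- \frac{640}{7}\right) + 17910\right) = - 15835 \left(\frac{32}{15} + 17910\right) = \left(-15835\right) \frac{268682}{15} = - \frac{850915894}{3}$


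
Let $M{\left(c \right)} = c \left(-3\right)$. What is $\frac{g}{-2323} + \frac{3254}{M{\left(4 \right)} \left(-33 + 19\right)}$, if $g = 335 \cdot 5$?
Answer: $\frac{3638821}{195132} \approx 18.648$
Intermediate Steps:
$g = 1675$
$M{\left(c \right)} = - 3 c$
$\frac{g}{-2323} + \frac{3254}{M{\left(4 \right)} \left(-33 + 19\right)} = \frac{1675}{-2323} + \frac{3254}{\left(-3\right) 4 \left(-33 + 19\right)} = 1675 \left(- \frac{1}{2323}\right) + \frac{3254}{\left(-12\right) \left(-14\right)} = - \frac{1675}{2323} + \frac{3254}{168} = - \frac{1675}{2323} + 3254 \cdot \frac{1}{168} = - \frac{1675}{2323} + \frac{1627}{84} = \frac{3638821}{195132}$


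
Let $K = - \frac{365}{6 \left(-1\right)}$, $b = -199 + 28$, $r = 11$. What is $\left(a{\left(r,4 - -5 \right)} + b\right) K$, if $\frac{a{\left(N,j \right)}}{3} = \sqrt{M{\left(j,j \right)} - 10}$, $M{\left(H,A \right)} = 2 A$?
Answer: $- \frac{20805}{2} + 365 \sqrt{2} \approx -9886.3$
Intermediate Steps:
$a{\left(N,j \right)} = 3 \sqrt{-10 + 2 j}$ ($a{\left(N,j \right)} = 3 \sqrt{2 j - 10} = 3 \sqrt{-10 + 2 j}$)
$b = -171$
$K = \frac{365}{6}$ ($K = - \frac{365}{-6} = \left(-365\right) \left(- \frac{1}{6}\right) = \frac{365}{6} \approx 60.833$)
$\left(a{\left(r,4 - -5 \right)} + b\right) K = \left(3 \sqrt{-10 + 2 \left(4 - -5\right)} - 171\right) \frac{365}{6} = \left(3 \sqrt{-10 + 2 \left(4 + 5\right)} - 171\right) \frac{365}{6} = \left(3 \sqrt{-10 + 2 \cdot 9} - 171\right) \frac{365}{6} = \left(3 \sqrt{-10 + 18} - 171\right) \frac{365}{6} = \left(3 \sqrt{8} - 171\right) \frac{365}{6} = \left(3 \cdot 2 \sqrt{2} - 171\right) \frac{365}{6} = \left(6 \sqrt{2} - 171\right) \frac{365}{6} = \left(-171 + 6 \sqrt{2}\right) \frac{365}{6} = - \frac{20805}{2} + 365 \sqrt{2}$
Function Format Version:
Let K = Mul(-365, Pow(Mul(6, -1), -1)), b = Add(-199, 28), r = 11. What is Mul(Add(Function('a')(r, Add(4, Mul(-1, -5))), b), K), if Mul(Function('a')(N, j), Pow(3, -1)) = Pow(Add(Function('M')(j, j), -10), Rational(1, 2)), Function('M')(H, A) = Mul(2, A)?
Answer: Add(Rational(-20805, 2), Mul(365, Pow(2, Rational(1, 2)))) ≈ -9886.3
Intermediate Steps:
Function('a')(N, j) = Mul(3, Pow(Add(-10, Mul(2, j)), Rational(1, 2))) (Function('a')(N, j) = Mul(3, Pow(Add(Mul(2, j), -10), Rational(1, 2))) = Mul(3, Pow(Add(-10, Mul(2, j)), Rational(1, 2))))
b = -171
K = Rational(365, 6) (K = Mul(-365, Pow(-6, -1)) = Mul(-365, Rational(-1, 6)) = Rational(365, 6) ≈ 60.833)
Mul(Add(Function('a')(r, Add(4, Mul(-1, -5))), b), K) = Mul(Add(Mul(3, Pow(Add(-10, Mul(2, Add(4, Mul(-1, -5)))), Rational(1, 2))), -171), Rational(365, 6)) = Mul(Add(Mul(3, Pow(Add(-10, Mul(2, Add(4, 5))), Rational(1, 2))), -171), Rational(365, 6)) = Mul(Add(Mul(3, Pow(Add(-10, Mul(2, 9)), Rational(1, 2))), -171), Rational(365, 6)) = Mul(Add(Mul(3, Pow(Add(-10, 18), Rational(1, 2))), -171), Rational(365, 6)) = Mul(Add(Mul(3, Pow(8, Rational(1, 2))), -171), Rational(365, 6)) = Mul(Add(Mul(3, Mul(2, Pow(2, Rational(1, 2)))), -171), Rational(365, 6)) = Mul(Add(Mul(6, Pow(2, Rational(1, 2))), -171), Rational(365, 6)) = Mul(Add(-171, Mul(6, Pow(2, Rational(1, 2)))), Rational(365, 6)) = Add(Rational(-20805, 2), Mul(365, Pow(2, Rational(1, 2))))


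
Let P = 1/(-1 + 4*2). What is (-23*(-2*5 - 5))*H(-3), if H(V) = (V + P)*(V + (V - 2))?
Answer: 55200/7 ≈ 7885.7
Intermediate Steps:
P = 1/7 (P = 1/(-1 + 8) = 1/7 ≈ 0.14286)
H(V) = (-2 + 2*V)*(1/7 + V) (H(V) = (V + 1/7)*(V + (V - 2)) = (1/7 + V)*(V + (-2 + V)) = (1/7 + V)*(-2 + 2*V) = (-2 + 2*V)*(1/7 + V))
(-23*(-2*5 - 5))*H(-3) = (-23*(-2*5 - 5))*(-2/7 + 2*(-3)**2 - 12/7*(-3)) = (-23*(-10 - 5))*(-2/7 + 2*9 + 36/7) = (-23*(-15))*(-2/7 + 18 + 36/7) = 345*(160/7) = 55200/7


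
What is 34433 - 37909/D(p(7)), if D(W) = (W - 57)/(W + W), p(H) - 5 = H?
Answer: 819767/15 ≈ 54651.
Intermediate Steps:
p(H) = 5 + H
D(W) = (-57 + W)/(2*W) (D(W) = (-57 + W)/((2*W)) = (-57 + W)*(1/(2*W)) = (-57 + W)/(2*W))
34433 - 37909/D(p(7)) = 34433 - 37909/((-57 + (5 + 7))/(2*(5 + 7))) = 34433 - 37909/((½)*(-57 + 12)/12) = 34433 - 37909/((½)*(1/12)*(-45)) = 34433 - 37909/(-15/8) = 34433 - 37909*(-8)/15 = 34433 - 1*(-303272/15) = 34433 + 303272/15 = 819767/15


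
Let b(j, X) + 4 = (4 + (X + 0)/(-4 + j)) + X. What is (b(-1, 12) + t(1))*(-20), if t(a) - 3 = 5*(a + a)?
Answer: -452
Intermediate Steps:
t(a) = 3 + 10*a (t(a) = 3 + 5*(a + a) = 3 + 5*(2*a) = 3 + 10*a)
b(j, X) = X + X/(-4 + j) (b(j, X) = -4 + ((4 + (X + 0)/(-4 + j)) + X) = -4 + ((4 + X/(-4 + j)) + X) = -4 + (4 + X + X/(-4 + j)) = X + X/(-4 + j))
(b(-1, 12) + t(1))*(-20) = (12*(-3 - 1)/(-4 - 1) + (3 + 10*1))*(-20) = (12*(-4)/(-5) + (3 + 10))*(-20) = (12*(-1/5)*(-4) + 13)*(-20) = (48/5 + 13)*(-20) = (113/5)*(-20) = -452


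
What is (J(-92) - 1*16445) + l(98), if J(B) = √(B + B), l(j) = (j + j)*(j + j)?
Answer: 21971 + 2*I*√46 ≈ 21971.0 + 13.565*I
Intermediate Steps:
l(j) = 4*j² (l(j) = (2*j)*(2*j) = 4*j²)
J(B) = √2*√B (J(B) = √(2*B) = √2*√B)
(J(-92) - 1*16445) + l(98) = (√2*√(-92) - 1*16445) + 4*98² = (√2*(2*I*√23) - 16445) + 4*9604 = (2*I*√46 - 16445) + 38416 = (-16445 + 2*I*√46) + 38416 = 21971 + 2*I*√46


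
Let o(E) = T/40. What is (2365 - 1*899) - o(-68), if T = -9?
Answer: 58649/40 ≈ 1466.2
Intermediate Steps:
o(E) = -9/40
(2365 - 1*899) - o(-68) = (2365 - 1*899) - 1*(-9/40) = (2365 - 899) + 9/40 = 1466 + 9/40 = 58649/40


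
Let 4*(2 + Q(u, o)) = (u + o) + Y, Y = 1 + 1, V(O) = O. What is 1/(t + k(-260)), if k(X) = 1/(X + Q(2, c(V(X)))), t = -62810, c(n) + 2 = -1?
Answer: -1047/65762074 ≈ -1.5921e-5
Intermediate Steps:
Y = 2
c(n) = -3 (c(n) = -2 - 1 = -3)
Q(u, o) = -3/2 + o/4 + u/4 (Q(u, o) = -2 + ((u + o) + 2)/4 = -2 + ((o + u) + 2)/4 = -2 + (2 + o + u)/4 = -2 + (1/2 + o/4 + u/4) = -3/2 + o/4 + u/4)
k(X) = 1/(-7/4 + X) (k(X) = 1/(X + (-3/2 + (1/4)*(-3) + (1/4)*2)) = 1/(X + (-3/2 - 3/4 + 1/2)) = 1/(X - 7/4) = 1/(-7/4 + X))
1/(t + k(-260)) = 1/(-62810 + 4/(-7 + 4*(-260))) = 1/(-62810 + 4/(-7 - 1040)) = 1/(-62810 + 4/(-1047)) = 1/(-62810 + 4*(-1/1047)) = 1/(-62810 - 4/1047) = 1/(-65762074/1047) = -1047/65762074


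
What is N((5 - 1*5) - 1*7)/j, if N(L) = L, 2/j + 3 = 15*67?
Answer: -3507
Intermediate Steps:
j = 1/501 (j = 2/(-3 + 15*67) = 2/(-3 + 1005) = 2/1002 = 2*(1/1002) = 1/501 ≈ 0.0019960)
N((5 - 1*5) - 1*7)/j = ((5 - 1*5) - 1*7)/(1/501) = ((5 - 5) - 7)*501 = (0 - 7)*501 = -7*501 = -3507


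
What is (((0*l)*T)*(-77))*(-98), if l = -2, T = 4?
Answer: 0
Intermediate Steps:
(((0*l)*T)*(-77))*(-98) = (((0*(-2))*4)*(-77))*(-98) = ((0*4)*(-77))*(-98) = (0*(-77))*(-98) = 0*(-98) = 0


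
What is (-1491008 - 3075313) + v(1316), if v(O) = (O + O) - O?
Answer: -4565005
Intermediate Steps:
v(O) = O (v(O) = 2*O - O = O)
(-1491008 - 3075313) + v(1316) = (-1491008 - 3075313) + 1316 = -4566321 + 1316 = -4565005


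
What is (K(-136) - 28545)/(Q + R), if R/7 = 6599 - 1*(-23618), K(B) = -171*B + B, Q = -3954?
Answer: -1085/41513 ≈ -0.026136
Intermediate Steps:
K(B) = -170*B
R = 211519 (R = 7*(6599 - 1*(-23618)) = 7*(6599 + 23618) = 7*30217 = 211519)
(K(-136) - 28545)/(Q + R) = (-170*(-136) - 28545)/(-3954 + 211519) = (23120 - 28545)/207565 = -5425*1/207565 = -1085/41513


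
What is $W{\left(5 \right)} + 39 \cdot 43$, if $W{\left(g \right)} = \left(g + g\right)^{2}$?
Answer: $1777$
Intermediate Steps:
$W{\left(g \right)} = 4 g^{2}$ ($W{\left(g \right)} = \left(2 g\right)^{2} = 4 g^{2}$)
$W{\left(5 \right)} + 39 \cdot 43 = 4 \cdot 5^{2} + 39 \cdot 43 = 4 \cdot 25 + 1677 = 100 + 1677 = 1777$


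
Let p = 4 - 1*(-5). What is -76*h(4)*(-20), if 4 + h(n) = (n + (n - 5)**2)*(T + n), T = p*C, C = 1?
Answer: 92720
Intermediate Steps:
p = 9 (p = 4 + 5 = 9)
T = 9 (T = 9*1 = 9)
h(n) = -4 + (9 + n)*(n + (-5 + n)**2) (h(n) = -4 + (n + (n - 5)**2)*(9 + n) = -4 + (n + (-5 + n)**2)*(9 + n) = -4 + (9 + n)*(n + (-5 + n)**2))
-76*h(4)*(-20) = -76*(221 + 4**3 - 56*4)*(-20) = -76*(221 + 64 - 224)*(-20) = -76*61*(-20) = -4636*(-20) = 92720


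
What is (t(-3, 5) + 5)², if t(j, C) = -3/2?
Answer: 49/4 ≈ 12.250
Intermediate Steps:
t(j, C) = -3/2 (t(j, C) = -3*½ = -3/2)
(t(-3, 5) + 5)² = (-3/2 + 5)² = (7/2)² = 49/4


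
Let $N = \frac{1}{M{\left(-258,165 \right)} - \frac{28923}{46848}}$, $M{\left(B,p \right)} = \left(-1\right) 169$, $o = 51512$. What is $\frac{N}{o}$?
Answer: $- \frac{1952}{17055269055} \approx -1.1445 \cdot 10^{-7}$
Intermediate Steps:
$M{\left(B,p \right)} = -169$
$N = - \frac{15616}{2648745}$ ($N = \frac{1}{-169 - \frac{28923}{46848}} = \frac{1}{-169 - \frac{9641}{15616}} = \frac{1}{- \frac{2648745}{15616}} = - \frac{15616}{2648745} \approx -0.0058956$)
$\frac{N}{o} = - \frac{15616}{2648745 \cdot 51512} = \left(- \frac{15616}{2648745}\right) \frac{1}{51512} = - \frac{1952}{17055269055}$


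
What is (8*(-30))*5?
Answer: -1200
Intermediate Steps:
(8*(-30))*5 = -240*5 = -1200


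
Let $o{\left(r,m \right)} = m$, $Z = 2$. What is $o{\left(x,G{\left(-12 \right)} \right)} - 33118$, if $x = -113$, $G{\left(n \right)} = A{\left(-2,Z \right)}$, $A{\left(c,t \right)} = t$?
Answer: $-33116$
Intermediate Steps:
$G{\left(n \right)} = 2$
$o{\left(x,G{\left(-12 \right)} \right)} - 33118 = 2 - 33118 = -33116$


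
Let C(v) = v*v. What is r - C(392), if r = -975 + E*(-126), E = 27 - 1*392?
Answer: -108649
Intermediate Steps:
C(v) = v²
E = -365 (E = 27 - 392 = -365)
r = 45015 (r = -975 - 365*(-126) = -975 + 45990 = 45015)
r - C(392) = 45015 - 1*392² = 45015 - 1*153664 = 45015 - 153664 = -108649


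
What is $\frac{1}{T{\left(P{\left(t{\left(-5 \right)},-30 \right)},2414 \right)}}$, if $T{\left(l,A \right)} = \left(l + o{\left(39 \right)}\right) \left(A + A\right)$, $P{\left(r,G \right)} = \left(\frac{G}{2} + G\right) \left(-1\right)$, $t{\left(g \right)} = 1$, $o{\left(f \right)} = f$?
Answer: $\frac{1}{405552} \approx 2.4658 \cdot 10^{-6}$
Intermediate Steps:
$P{\left(r,G \right)} = - \frac{3 G}{2}$ ($P{\left(r,G \right)} = \left(G \frac{1}{2} + G\right) \left(-1\right) = \left(\frac{G}{2} + G\right) \left(-1\right) = \frac{3 G}{2} \left(-1\right) = - \frac{3 G}{2}$)
$T{\left(l,A \right)} = 2 A \left(39 + l\right)$ ($T{\left(l,A \right)} = \left(l + 39\right) \left(A + A\right) = \left(39 + l\right) 2 A = 2 A \left(39 + l\right)$)
$\frac{1}{T{\left(P{\left(t{\left(-5 \right)},-30 \right)},2414 \right)}} = \frac{1}{2 \cdot 2414 \left(39 - -45\right)} = \frac{1}{2 \cdot 2414 \left(39 + 45\right)} = \frac{1}{2 \cdot 2414 \cdot 84} = \frac{1}{405552}$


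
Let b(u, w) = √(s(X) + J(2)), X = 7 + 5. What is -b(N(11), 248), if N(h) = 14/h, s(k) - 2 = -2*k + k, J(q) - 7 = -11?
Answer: -I*√14 ≈ -3.7417*I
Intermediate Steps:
X = 12
J(q) = -4 (J(q) = 7 - 11 = -4)
s(k) = 2 - k (s(k) = 2 + (-2*k + k) = 2 - k)
b(u, w) = I*√14 (b(u, w) = √((2 - 1*12) - 4) = √((2 - 12) - 4) = √(-10 - 4) = √(-14) = I*√14)
-b(N(11), 248) = -I*√14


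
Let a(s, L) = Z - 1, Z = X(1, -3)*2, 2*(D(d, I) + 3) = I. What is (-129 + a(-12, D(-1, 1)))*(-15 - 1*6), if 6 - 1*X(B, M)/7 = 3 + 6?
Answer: 3612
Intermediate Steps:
D(d, I) = -3 + I/2
X(B, M) = -21 (X(B, M) = 42 - 7*(3 + 6) = 42 - 7*9 = 42 - 63 = -21)
Z = -42 (Z = -21*2 = -42)
a(s, L) = -43 (a(s, L) = -42 - 1 = -43)
(-129 + a(-12, D(-1, 1)))*(-15 - 1*6) = (-129 - 43)*(-15 - 1*6) = -172*(-15 - 6) = -172*(-21) = 3612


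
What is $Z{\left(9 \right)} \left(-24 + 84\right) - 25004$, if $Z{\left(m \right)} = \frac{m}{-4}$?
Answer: $-25139$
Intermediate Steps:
$Z{\left(m \right)} = - \frac{m}{4}$ ($Z{\left(m \right)} = m \left(- \frac{1}{4}\right) = - \frac{m}{4}$)
$Z{\left(9 \right)} \left(-24 + 84\right) - 25004 = \left(- \frac{1}{4}\right) 9 \left(-24 + 84\right) - 25004 = \left(- \frac{9}{4}\right) 60 - 25004 = -135 - 25004 = -25139$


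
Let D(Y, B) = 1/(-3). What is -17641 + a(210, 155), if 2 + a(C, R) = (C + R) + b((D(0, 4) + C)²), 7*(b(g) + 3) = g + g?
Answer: -297421/63 ≈ -4721.0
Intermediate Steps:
D(Y, B) = -⅓
b(g) = -3 + 2*g/7 (b(g) = -3 + (g + g)/7 = -3 + (2*g)/7 = -3 + 2*g/7)
a(C, R) = -5 + C + R + 2*(-⅓ + C)²/7 (a(C, R) = -2 + ((C + R) + (-3 + 2*(-⅓ + C)²/7)) = -2 + (-3 + C + R + 2*(-⅓ + C)²/7) = -5 + C + R + 2*(-⅓ + C)²/7)
-17641 + a(210, 155) = -17641 + (-313/63 + 155 + (2/7)*210² + (17/21)*210) = -17641 + (-313/63 + 155 + (2/7)*44100 + 170) = -17641 + (-313/63 + 155 + 12600 + 170) = -17641 + 813962/63 = -297421/63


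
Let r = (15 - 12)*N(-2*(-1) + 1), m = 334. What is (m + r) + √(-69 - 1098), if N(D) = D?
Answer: 343 + I*√1167 ≈ 343.0 + 34.161*I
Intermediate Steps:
r = 9 (r = (15 - 12)*(-2*(-1) + 1) = 3*(2 + 1) = 3*3 = 9)
(m + r) + √(-69 - 1098) = (334 + 9) + √(-69 - 1098) = 343 + √(-1167) = 343 + I*√1167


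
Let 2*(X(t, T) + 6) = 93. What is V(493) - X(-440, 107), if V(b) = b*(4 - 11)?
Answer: -6983/2 ≈ -3491.5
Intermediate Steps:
X(t, T) = 81/2 (X(t, T) = -6 + (½)*93 = -6 + 93/2 = 81/2)
V(b) = -7*b (V(b) = b*(-7) = -7*b)
V(493) - X(-440, 107) = -7*493 - 1*81/2 = -3451 - 81/2 = -6983/2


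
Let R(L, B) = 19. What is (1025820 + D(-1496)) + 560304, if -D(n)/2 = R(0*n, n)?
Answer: 1586086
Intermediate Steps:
D(n) = -38 (D(n) = -2*19 = -38)
(1025820 + D(-1496)) + 560304 = (1025820 - 38) + 560304 = 1025782 + 560304 = 1586086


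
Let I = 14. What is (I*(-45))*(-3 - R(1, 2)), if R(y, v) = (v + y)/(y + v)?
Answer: 2520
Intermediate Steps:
R(y, v) = 1 (R(y, v) = (v + y)/(v + y) = 1)
(I*(-45))*(-3 - R(1, 2)) = (14*(-45))*(-3 - 1*1) = -630*(-3 - 1) = -630*(-4) = 2520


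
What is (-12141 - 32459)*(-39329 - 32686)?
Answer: 3211869000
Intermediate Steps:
(-12141 - 32459)*(-39329 - 32686) = -44600*(-72015) = 3211869000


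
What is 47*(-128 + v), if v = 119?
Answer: -423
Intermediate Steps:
47*(-128 + v) = 47*(-128 + 119) = 47*(-9) = -423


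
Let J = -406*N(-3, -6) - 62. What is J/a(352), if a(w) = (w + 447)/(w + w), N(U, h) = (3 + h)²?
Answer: -2616064/799 ≈ -3274.2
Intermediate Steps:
J = -3716 (J = -406*(3 - 6)² - 62 = -406*(-3)² - 62 = -406*9 - 62 = -3654 - 62 = -3716)
a(w) = (447 + w)/(2*w) (a(w) = (447 + w)/((2*w)) = (447 + w)*(1/(2*w)) = (447 + w)/(2*w))
J/a(352) = -3716*704/(447 + 352) = -3716/((½)*(1/352)*799) = -3716/799/704 = -3716*704/799 = -2616064/799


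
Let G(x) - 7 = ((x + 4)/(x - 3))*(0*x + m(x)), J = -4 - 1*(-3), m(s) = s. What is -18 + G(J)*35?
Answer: 1013/4 ≈ 253.25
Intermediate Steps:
J = -1 (J = -4 + 3 = -1)
G(x) = 7 + x*(4 + x)/(-3 + x) (G(x) = 7 + ((x + 4)/(x - 3))*(0*x + x) = 7 + ((4 + x)/(-3 + x))*(0 + x) = 7 + ((4 + x)/(-3 + x))*x = 7 + x*(4 + x)/(-3 + x))
-18 + G(J)*35 = -18 + ((-21 + (-1)**2 + 11*(-1))/(-3 - 1))*35 = -18 + ((-21 + 1 - 11)/(-4))*35 = -18 - 1/4*(-31)*35 = -18 + (31/4)*35 = -18 + 1085/4 = 1013/4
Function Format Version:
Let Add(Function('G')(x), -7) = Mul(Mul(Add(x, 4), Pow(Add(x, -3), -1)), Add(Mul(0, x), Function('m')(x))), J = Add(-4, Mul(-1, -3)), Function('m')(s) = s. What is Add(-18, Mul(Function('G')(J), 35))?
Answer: Rational(1013, 4) ≈ 253.25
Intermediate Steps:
J = -1 (J = Add(-4, 3) = -1)
Function('G')(x) = Add(7, Mul(x, Pow(Add(-3, x), -1), Add(4, x))) (Function('G')(x) = Add(7, Mul(Mul(Add(x, 4), Pow(Add(x, -3), -1)), Add(Mul(0, x), x))) = Add(7, Mul(Mul(Add(4, x), Pow(Add(-3, x), -1)), Add(0, x))) = Add(7, Mul(Mul(Pow(Add(-3, x), -1), Add(4, x)), x)) = Add(7, Mul(x, Pow(Add(-3, x), -1), Add(4, x))))
Add(-18, Mul(Function('G')(J), 35)) = Add(-18, Mul(Mul(Pow(Add(-3, -1), -1), Add(-21, Pow(-1, 2), Mul(11, -1))), 35)) = Add(-18, Mul(Mul(Pow(-4, -1), Add(-21, 1, -11)), 35)) = Add(-18, Mul(Mul(Rational(-1, 4), -31), 35)) = Add(-18, Mul(Rational(31, 4), 35)) = Add(-18, Rational(1085, 4)) = Rational(1013, 4)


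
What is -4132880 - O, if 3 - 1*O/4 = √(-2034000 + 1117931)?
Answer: -4132892 + 4*I*√916069 ≈ -4.1329e+6 + 3828.5*I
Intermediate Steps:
O = 12 - 4*I*√916069 (O = 12 - 4*√(-2034000 + 1117931) = 12 - 4*I*√916069 ≈ 12.0 - 3828.5*I)
-4132880 - O = -4132880 - (12 - 4*I*√916069) = -4132880 + (-12 + 4*I*√916069) = -4132892 + 4*I*√916069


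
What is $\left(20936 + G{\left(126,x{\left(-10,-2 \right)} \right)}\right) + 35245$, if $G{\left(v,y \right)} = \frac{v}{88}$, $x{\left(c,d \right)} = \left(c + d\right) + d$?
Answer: $\frac{2472027}{44} \approx 56182.0$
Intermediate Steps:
$x{\left(c,d \right)} = c + 2 d$
$G{\left(v,y \right)} = \frac{v}{88}$ ($G{\left(v,y \right)} = v \frac{1}{88} = \frac{v}{88}$)
$\left(20936 + G{\left(126,x{\left(-10,-2 \right)} \right)}\right) + 35245 = \left(20936 + \frac{1}{88} \cdot 126\right) + 35245 = \left(20936 + \frac{63}{44}\right) + 35245 = \frac{921247}{44} + 35245 = \frac{2472027}{44}$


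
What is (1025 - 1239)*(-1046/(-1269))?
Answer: -223844/1269 ≈ -176.39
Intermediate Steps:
(1025 - 1239)*(-1046/(-1269)) = -(-223844)*(-1)/1269 = -214*1046/1269 = -223844/1269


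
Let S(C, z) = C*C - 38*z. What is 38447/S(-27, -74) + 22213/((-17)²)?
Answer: 89767416/1023349 ≈ 87.719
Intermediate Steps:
S(C, z) = C² - 38*z
38447/S(-27, -74) + 22213/((-17)²) = 38447/((-27)² - 38*(-74)) + 22213/((-17)²) = 38447/(729 + 2812) + 22213/289 = 38447/3541 + 22213*(1/289) = 38447*(1/3541) + 22213/289 = 38447/3541 + 22213/289 = 89767416/1023349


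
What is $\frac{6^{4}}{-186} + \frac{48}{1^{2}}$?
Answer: $\frac{1272}{31} \approx 41.032$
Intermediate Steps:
$\frac{6^{4}}{-186} + \frac{48}{1^{2}} = 1296 \left(- \frac{1}{186}\right) + \frac{48}{1} = - \frac{216}{31} + 48 \cdot 1 = - \frac{216}{31} + 48 = \frac{1272}{31}$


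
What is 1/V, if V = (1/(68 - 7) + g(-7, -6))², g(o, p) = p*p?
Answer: 3721/4826809 ≈ 0.00077090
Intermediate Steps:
g(o, p) = p²
V = 4826809/3721 (V = (1/(68 - 7) + (-6)²)² = (1/61 + 36)² = (2197/61)² = 4826809/3721 ≈ 1297.2)
1/V = 1/(4826809/3721) = 3721/4826809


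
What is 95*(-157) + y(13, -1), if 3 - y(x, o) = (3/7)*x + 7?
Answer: -104472/7 ≈ -14925.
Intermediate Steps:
y(x, o) = -4 - 3*x/7 (y(x, o) = 3 - ((3/7)*x + 7) = 3 - ((3*(⅐))*x + 7) = 3 - (3*x/7 + 7) = 3 - (7 + 3*x/7) = 3 + (-7 - 3*x/7) = -4 - 3*x/7)
95*(-157) + y(13, -1) = 95*(-157) + (-4 - 3/7*13) = -14915 + (-4 - 39/7) = -14915 - 67/7 = -104472/7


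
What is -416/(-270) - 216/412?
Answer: 14134/13905 ≈ 1.0165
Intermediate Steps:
-416/(-270) - 216/412 = -416*(-1/270) - 216*1/412 = 208/135 - 54/103 = 14134/13905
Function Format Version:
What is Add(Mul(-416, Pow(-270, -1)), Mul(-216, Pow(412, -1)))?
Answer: Rational(14134, 13905) ≈ 1.0165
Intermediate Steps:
Add(Mul(-416, Pow(-270, -1)), Mul(-216, Pow(412, -1))) = Add(Mul(-416, Rational(-1, 270)), Mul(-216, Rational(1, 412))) = Add(Rational(208, 135), Rational(-54, 103)) = Rational(14134, 13905)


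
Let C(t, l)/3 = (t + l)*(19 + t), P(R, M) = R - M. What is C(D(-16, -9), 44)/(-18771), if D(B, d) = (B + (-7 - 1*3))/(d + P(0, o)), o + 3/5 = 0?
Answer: -458896/2759337 ≈ -0.16631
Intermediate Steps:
o = -3/5 (o = -3/5 + 0 = -3/5 ≈ -0.60000)
D(B, d) = (-10 + B)/(3/5 + d) (D(B, d) = (B + (-7 - 1*3))/(d + (0 - 1*(-3/5))) = (B + (-7 - 3))/(d + (0 + 3/5)) = (B - 10)/(d + 3/5) = (-10 + B)/(3/5 + d))
C(t, l) = 3*(19 + t)*(l + t) (C(t, l) = 3*((t + l)*(19 + t)) = 3*((l + t)*(19 + t)) = 3*((19 + t)*(l + t)) = 3*(19 + t)*(l + t))
C(D(-16, -9), 44)/(-18771) = (3*(5*(-10 - 16)/(3 + 5*(-9)))**2 + 57*44 + 57*(5*(-10 - 16)/(3 + 5*(-9))) + 3*44*(5*(-10 - 16)/(3 + 5*(-9))))/(-18771) = (3*(5*(-26)/(3 - 45))**2 + 2508 + 57*(5*(-26)/(3 - 45)) + 3*44*(5*(-26)/(3 - 45)))*(-1/18771) = (3*(5*(-26)/(-42))**2 + 2508 + 57*(5*(-26)/(-42)) + 3*44*(5*(-26)/(-42)))*(-1/18771) = (3*(5*(-1/42)*(-26))**2 + 2508 + 57*(5*(-1/42)*(-26)) + 3*44*(5*(-1/42)*(-26)))*(-1/18771) = (3*(65/21)**2 + 2508 + 57*(65/21) + 3*44*(65/21))*(-1/18771) = (3*(4225/441) + 2508 + 1235/7 + 2860/7)*(-1/18771) = (4225/147 + 2508 + 1235/7 + 2860/7)*(-1/18771) = (458896/147)*(-1/18771) = -458896/2759337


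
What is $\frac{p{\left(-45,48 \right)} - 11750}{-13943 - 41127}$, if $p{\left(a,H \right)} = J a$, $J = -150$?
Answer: $\frac{500}{5507} \approx 0.090793$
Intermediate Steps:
$p{\left(a,H \right)} = - 150 a$
$\frac{p{\left(-45,48 \right)} - 11750}{-13943 - 41127} = \frac{\left(-150\right) \left(-45\right) - 11750}{-13943 - 41127} = \frac{6750 - 11750}{-55070} = \left(-5000\right) \left(- \frac{1}{55070}\right) = \frac{500}{5507}$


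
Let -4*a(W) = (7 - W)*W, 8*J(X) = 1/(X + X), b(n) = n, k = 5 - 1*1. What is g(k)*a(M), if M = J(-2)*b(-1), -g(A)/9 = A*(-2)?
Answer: -2007/512 ≈ -3.9199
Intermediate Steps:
k = 4 (k = 5 - 1 = 4)
g(A) = 18*A (g(A) = -9*A*(-2) = -(-18)*A = 18*A)
J(X) = 1/(16*X) (J(X) = 1/(8*(X + X)) = 1/(8*((2*X))) = (1/(2*X))/8 = 1/(16*X))
M = 1/32 (M = ((1/16)/(-2))*(-1) = ((1/16)*(-½))*(-1) = -1/32*(-1) = 1/32 ≈ 0.031250)
a(W) = -W*(7 - W)/4 (a(W) = -(7 - W)*W/4 = -W*(7 - W)/4)
g(k)*a(M) = (18*4)*((¼)*(1/32)*(-7 + 1/32)) = 72*((¼)*(1/32)*(-223/32)) = 72*(-223/4096) = -2007/512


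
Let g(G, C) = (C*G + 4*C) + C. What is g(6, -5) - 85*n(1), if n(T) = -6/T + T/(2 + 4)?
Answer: 2645/6 ≈ 440.83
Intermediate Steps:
n(T) = -6/T + T/6
g(G, C) = 5*C + C*G (g(G, C) = (4*C + C*G) + C = 5*C + C*G)
g(6, -5) - 85*n(1) = -5*(5 + 6) - 85*(-6/1 + (⅙)*1) = -5*11 - 85*(-6*1 + ⅙) = -55 - 85*(-6 + ⅙) = -55 - 85*(-35/6) = -55 + 2975/6 = 2645/6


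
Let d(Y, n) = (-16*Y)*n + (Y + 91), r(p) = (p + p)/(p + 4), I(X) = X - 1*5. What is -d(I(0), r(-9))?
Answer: -374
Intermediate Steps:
I(X) = -5 + X (I(X) = X - 5 = -5 + X)
r(p) = 2*p/(4 + p) (r(p) = (2*p)/(4 + p) = 2*p/(4 + p))
d(Y, n) = 91 + Y - 16*Y*n (d(Y, n) = -16*Y*n + (91 + Y) = 91 + Y - 16*Y*n)
-d(I(0), r(-9)) = -(91 + (-5 + 0) - 16*(-5 + 0)*2*(-9)/(4 - 9)) = -(91 - 5 - 16*(-5)*2*(-9)/(-5)) = -(91 - 5 - 16*(-5)*2*(-9)*(-1/5)) = -(91 - 5 - 16*(-5)*18/5) = -(91 - 5 + 288) = -1*374 = -374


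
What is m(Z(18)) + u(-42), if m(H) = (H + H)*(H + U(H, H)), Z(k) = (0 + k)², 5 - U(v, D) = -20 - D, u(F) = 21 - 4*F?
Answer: 436293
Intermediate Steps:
U(v, D) = 25 + D (U(v, D) = 5 - (-20 - D) = 5 + (20 + D) = 25 + D)
Z(k) = k²
m(H) = 2*H*(25 + 2*H) (m(H) = (H + H)*(H + (25 + H)) = (2*H)*(25 + 2*H) = 2*H*(25 + 2*H))
m(Z(18)) + u(-42) = 2*18²*(25 + 2*18²) + (21 - 4*(-42)) = 2*324*(25 + 2*324) + (21 + 168) = 2*324*(25 + 648) + 189 = 2*324*673 + 189 = 436104 + 189 = 436293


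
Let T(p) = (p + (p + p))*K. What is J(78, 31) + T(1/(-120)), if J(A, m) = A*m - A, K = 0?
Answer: 2340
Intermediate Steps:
T(p) = 0 (T(p) = (p + (p + p))*0 = (p + 2*p)*0 = (3*p)*0 = 0)
J(A, m) = -A + A*m
J(78, 31) + T(1/(-120)) = 78*(-1 + 31) + 0 = 78*30 + 0 = 2340 + 0 = 2340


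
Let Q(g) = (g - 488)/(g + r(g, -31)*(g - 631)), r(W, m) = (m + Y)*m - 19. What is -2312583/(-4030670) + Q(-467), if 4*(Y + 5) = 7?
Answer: 757913397097/1319073033530 ≈ 0.57458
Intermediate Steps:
Y = -13/4 (Y = -5 + (¼)*7 = -5 + 7/4 = -13/4 ≈ -3.2500)
r(W, m) = -19 + m*(-13/4 + m) (r(W, m) = (m - 13/4)*m - 19 = (-13/4 + m)*m - 19 = m*(-13/4 + m) - 19 = -19 + m*(-13/4 + m))
Q(g) = (-488 + g)/(-2631901/4 + 4175*g/4) (Q(g) = (g - 488)/(g + (-19 + (-31)² - 13/4*(-31))*(g - 631)) = (-488 + g)/(g + (-19 + 961 + 403/4)*(-631 + g)) = (-488 + g)/(g + 4171*(-631 + g)/4) = (-488 + g)/(g + (-2631901/4 + 4171*g/4)) = (-488 + g)/(-2631901/4 + 4175*g/4))
-2312583/(-4030670) + Q(-467) = -2312583/(-4030670) + 4*(-488 - 467)/(-2631901 + 4175*(-467)) = -2312583*(-1/4030670) + 4*(-955)/(-2631901 - 1949725) = 330369/575810 + 4*(-955)/(-4581626) = 330369/575810 + 4*(-1/4581626)*(-955) = 330369/575810 + 1910/2290813 = 757913397097/1319073033530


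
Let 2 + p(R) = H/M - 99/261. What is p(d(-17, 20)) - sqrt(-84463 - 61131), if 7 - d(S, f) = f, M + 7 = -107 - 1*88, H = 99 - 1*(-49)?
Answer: -9115/2929 - I*sqrt(145594) ≈ -3.112 - 381.57*I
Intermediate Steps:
H = 148 (H = 99 + 49 = 148)
M = -202 (M = -7 + (-107 - 1*88) = -7 + (-107 - 88) = -7 - 195 = -202)
d(S, f) = 7 - f
p(R) = -9115/2929 (p(R) = -2 + (148/(-202) - 99/261) = -2 + (148*(-1/202) - 99*1/261) = -2 + (-74/101 - 11/29) = -2 - 3257/2929 = -9115/2929)
p(d(-17, 20)) - sqrt(-84463 - 61131) = -9115/2929 - sqrt(-84463 - 61131) = -9115/2929 - sqrt(-145594) = -9115/2929 - I*sqrt(145594)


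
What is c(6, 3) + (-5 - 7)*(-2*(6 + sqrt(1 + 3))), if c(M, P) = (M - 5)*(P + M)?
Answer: 201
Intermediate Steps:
c(M, P) = (-5 + M)*(M + P)
c(6, 3) + (-5 - 7)*(-2*(6 + sqrt(1 + 3))) = (6**2 - 5*6 - 5*3 + 6*3) + (-5 - 7)*(-2*(6 + sqrt(1 + 3))) = (36 - 30 - 15 + 18) - (-24)*(6 + sqrt(4)) = 9 - (-24)*(6 + 2) = 9 - (-24)*8 = 9 - 12*(-16) = 9 + 192 = 201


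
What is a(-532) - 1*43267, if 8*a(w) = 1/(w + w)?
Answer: -368288705/8512 ≈ -43267.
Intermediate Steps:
a(w) = 1/(16*w) (a(w) = 1/(8*(w + w)) = 1/(8*((2*w))) = (1/(2*w))/8 = 1/(16*w))
a(-532) - 1*43267 = (1/16)/(-532) - 1*43267 = (1/16)*(-1/532) - 43267 = -1/8512 - 43267 = -368288705/8512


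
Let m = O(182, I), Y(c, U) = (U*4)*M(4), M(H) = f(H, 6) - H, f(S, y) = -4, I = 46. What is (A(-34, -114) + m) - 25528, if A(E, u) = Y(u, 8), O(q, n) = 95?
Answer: -25689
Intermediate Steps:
M(H) = -4 - H
Y(c, U) = -32*U (Y(c, U) = (U*4)*(-4 - 1*4) = (4*U)*(-4 - 4) = (4*U)*(-8) = -32*U)
A(E, u) = -256 (A(E, u) = -32*8 = -256)
m = 95
(A(-34, -114) + m) - 25528 = (-256 + 95) - 25528 = -161 - 25528 = -25689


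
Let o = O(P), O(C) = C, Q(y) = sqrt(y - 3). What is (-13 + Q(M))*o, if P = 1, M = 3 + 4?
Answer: -11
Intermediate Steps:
M = 7
Q(y) = sqrt(-3 + y)
o = 1
(-13 + Q(M))*o = (-13 + sqrt(-3 + 7))*1 = (-13 + sqrt(4))*1 = (-13 + 2)*1 = -11*1 = -11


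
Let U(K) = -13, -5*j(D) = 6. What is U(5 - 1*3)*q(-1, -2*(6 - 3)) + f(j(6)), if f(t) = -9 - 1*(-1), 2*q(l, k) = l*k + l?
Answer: -81/2 ≈ -40.500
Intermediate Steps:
j(D) = -6/5 (j(D) = -⅕*6 = -6/5)
q(l, k) = l/2 + k*l/2 (q(l, k) = (l*k + l)/2 = (k*l + l)/2 = (l + k*l)/2 = l/2 + k*l/2)
f(t) = -8 (f(t) = -9 + 1 = -8)
U(5 - 1*3)*q(-1, -2*(6 - 3)) + f(j(6)) = -13*(-1)*(1 - 2*(6 - 3))/2 - 8 = -13*(-1)*(1 - 2*3)/2 - 8 = -13*(-1)*(1 - 6)/2 - 8 = -13*(-1)*(-5)/2 - 8 = -13*5/2 - 8 = -65/2 - 8 = -81/2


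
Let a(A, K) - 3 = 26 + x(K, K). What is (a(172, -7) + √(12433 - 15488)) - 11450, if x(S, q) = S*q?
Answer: -11372 + I*√3055 ≈ -11372.0 + 55.272*I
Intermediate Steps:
a(A, K) = 29 + K² (a(A, K) = 3 + (26 + K*K) = 3 + (26 + K²) = 29 + K²)
(a(172, -7) + √(12433 - 15488)) - 11450 = ((29 + (-7)²) + √(12433 - 15488)) - 11450 = ((29 + 49) + √(-3055)) - 11450 = (78 + I*√3055) - 11450 = -11372 + I*√3055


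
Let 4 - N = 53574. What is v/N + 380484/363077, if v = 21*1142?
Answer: 40822431/68007115 ≈ 0.60027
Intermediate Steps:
v = 23982
N = -53570 (N = 4 - 1*53574 = 4 - 53574 = -53570)
v/N + 380484/363077 = 23982/(-53570) + 380484/363077 = 23982*(-1/53570) + 380484*(1/363077) = -11991/26785 + 29268/27929 = 40822431/68007115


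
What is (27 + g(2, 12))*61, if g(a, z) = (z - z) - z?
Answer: 915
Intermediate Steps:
g(a, z) = -z (g(a, z) = 0 - z = -z)
(27 + g(2, 12))*61 = (27 - 1*12)*61 = (27 - 12)*61 = 15*61 = 915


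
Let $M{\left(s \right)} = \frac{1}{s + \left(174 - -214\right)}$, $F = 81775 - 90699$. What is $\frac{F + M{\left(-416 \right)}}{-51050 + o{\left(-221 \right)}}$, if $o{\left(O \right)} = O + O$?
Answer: $\frac{83291}{480592} \approx 0.17331$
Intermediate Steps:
$F = -8924$
$o{\left(O \right)} = 2 O$
$M{\left(s \right)} = \frac{1}{388 + s}$ ($M{\left(s \right)} = \frac{1}{s + \left(174 + 214\right)} = \frac{1}{s + 388} = \frac{1}{388 + s}$)
$\frac{F + M{\left(-416 \right)}}{-51050 + o{\left(-221 \right)}} = \frac{-8924 + \frac{1}{388 - 416}}{-51050 + 2 \left(-221\right)} = \frac{-8924 + \frac{1}{-28}}{-51050 - 442} = \frac{-8924 - \frac{1}{28}}{-51492} = \left(- \frac{249873}{28}\right) \left(- \frac{1}{51492}\right) = \frac{83291}{480592}$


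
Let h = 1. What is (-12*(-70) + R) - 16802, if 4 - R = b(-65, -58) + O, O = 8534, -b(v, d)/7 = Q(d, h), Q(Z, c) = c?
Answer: -24485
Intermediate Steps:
b(v, d) = -7 (b(v, d) = -7*1 = -7)
R = -8523 (R = 4 - (-7 + 8534) = 4 - 1*8527 = 4 - 8527 = -8523)
(-12*(-70) + R) - 16802 = (-12*(-70) - 8523) - 16802 = (840 - 8523) - 16802 = -7683 - 16802 = -24485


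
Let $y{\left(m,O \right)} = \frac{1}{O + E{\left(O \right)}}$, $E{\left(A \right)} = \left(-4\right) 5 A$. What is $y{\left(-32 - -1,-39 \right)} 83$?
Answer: $\frac{83}{741} \approx 0.11201$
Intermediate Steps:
$E{\left(A \right)} = - 20 A$
$y{\left(m,O \right)} = - \frac{1}{19 O}$ ($y{\left(m,O \right)} = \frac{1}{O - 20 O} = \frac{1}{\left(-19\right) O} = - \frac{1}{19 O}$)
$y{\left(-32 - -1,-39 \right)} 83 = - \frac{1}{19 \left(-39\right)} 83 = \left(- \frac{1}{19}\right) \left(- \frac{1}{39}\right) 83 = \frac{1}{741} \cdot 83 = \frac{83}{741}$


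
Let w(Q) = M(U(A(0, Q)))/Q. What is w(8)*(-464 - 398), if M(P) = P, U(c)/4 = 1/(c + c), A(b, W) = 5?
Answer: -431/10 ≈ -43.100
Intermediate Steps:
U(c) = 2/c (U(c) = 4/(c + c) = 4/((2*c)) = 4*(1/(2*c)) = 2/c)
w(Q) = 2/(5*Q) (w(Q) = (2/5)/Q = (2*(⅕))/Q = 2/(5*Q))
w(8)*(-464 - 398) = ((⅖)/8)*(-464 - 398) = ((⅖)*(⅛))*(-862) = (1/20)*(-862) = -431/10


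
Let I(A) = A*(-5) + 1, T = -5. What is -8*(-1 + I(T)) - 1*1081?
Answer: -1281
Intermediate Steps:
I(A) = 1 - 5*A (I(A) = -5*A + 1 = 1 - 5*A)
-8*(-1 + I(T)) - 1*1081 = -8*(-1 + (1 - 5*(-5))) - 1*1081 = -8*(-1 + (1 + 25)) - 1081 = -8*(-1 + 26) - 1081 = -8*25 - 1081 = -200 - 1081 = -1281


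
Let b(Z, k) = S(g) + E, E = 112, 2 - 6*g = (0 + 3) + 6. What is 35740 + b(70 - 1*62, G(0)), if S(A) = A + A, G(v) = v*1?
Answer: 107549/3 ≈ 35850.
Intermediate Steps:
G(v) = v
g = -7/6 (g = 1/3 - ((0 + 3) + 6)/6 = 1/3 - (3 + 6)/6 = 1/3 - 1/6*9 = 1/3 - 3/2 = -7/6 ≈ -1.1667)
S(A) = 2*A
b(Z, k) = 329/3 (b(Z, k) = 2*(-7/6) + 112 = -7/3 + 112 = 329/3)
35740 + b(70 - 1*62, G(0)) = 35740 + 329/3 = 107549/3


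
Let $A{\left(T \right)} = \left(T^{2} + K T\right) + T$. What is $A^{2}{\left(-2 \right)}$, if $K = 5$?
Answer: $64$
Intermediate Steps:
$A{\left(T \right)} = T^{2} + 6 T$ ($A{\left(T \right)} = \left(T^{2} + 5 T\right) + T = T^{2} + 6 T$)
$A^{2}{\left(-2 \right)} = \left(- 2 \left(6 - 2\right)\right)^{2} = \left(\left(-2\right) 4\right)^{2} = \left(-8\right)^{2} = 64$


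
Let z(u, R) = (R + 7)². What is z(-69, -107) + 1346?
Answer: 11346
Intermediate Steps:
z(u, R) = (7 + R)²
z(-69, -107) + 1346 = (7 - 107)² + 1346 = (-100)² + 1346 = 10000 + 1346 = 11346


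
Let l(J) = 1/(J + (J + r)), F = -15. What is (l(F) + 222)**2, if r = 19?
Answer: 5958481/121 ≈ 49244.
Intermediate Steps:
l(J) = 1/(19 + 2*J) (l(J) = 1/(J + (J + 19)) = 1/(J + (19 + J)) = 1/(19 + 2*J))
(l(F) + 222)**2 = (1/(19 + 2*(-15)) + 222)**2 = (1/(19 - 30) + 222)**2 = (1/(-11) + 222)**2 = (-1/11 + 222)**2 = (2441/11)**2 = 5958481/121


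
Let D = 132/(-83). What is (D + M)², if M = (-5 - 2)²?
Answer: 15484225/6889 ≈ 2247.7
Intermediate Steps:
D = -132/83 (D = 132*(-1/83) = -132/83 ≈ -1.5904)
M = 49 (M = (-7)² = 49)
(D + M)² = (-132/83 + 49)² = (3935/83)² = 15484225/6889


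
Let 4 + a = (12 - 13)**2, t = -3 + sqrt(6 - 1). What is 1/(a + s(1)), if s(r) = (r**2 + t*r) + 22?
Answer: 17/284 - sqrt(5)/284 ≈ 0.051986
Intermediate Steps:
t = -3 + sqrt(5) ≈ -0.76393
s(r) = 22 + r**2 + r*(-3 + sqrt(5)) (s(r) = (r**2 + (-3 + sqrt(5))*r) + 22 = (r**2 + r*(-3 + sqrt(5))) + 22 = 22 + r**2 + r*(-3 + sqrt(5)))
a = -3 (a = -4 + (12 - 13)**2 = -4 + (-1)**2 = -4 + 1 = -3)
1/(a + s(1)) = 1/(-3 + (22 + 1**2 - 1*1*(3 - sqrt(5)))) = 1/(-3 + (22 + 1 + (-3 + sqrt(5)))) = 1/(-3 + (20 + sqrt(5))) = 1/(17 + sqrt(5))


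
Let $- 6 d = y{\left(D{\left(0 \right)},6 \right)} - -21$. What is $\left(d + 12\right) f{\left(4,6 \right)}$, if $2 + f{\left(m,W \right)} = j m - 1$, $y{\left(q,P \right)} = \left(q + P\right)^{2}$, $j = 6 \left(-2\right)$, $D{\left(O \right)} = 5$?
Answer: $595$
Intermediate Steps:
$j = -12$
$y{\left(q,P \right)} = \left(P + q\right)^{2}$
$f{\left(m,W \right)} = -3 - 12 m$ ($f{\left(m,W \right)} = -2 - \left(1 + 12 m\right) = -3 - 12 m$)
$d = - \frac{71}{3}$ ($d = - \frac{\left(6 + 5\right)^{2} - -21}{6} = - \frac{11^{2} + 21}{6} = - \frac{121 + 21}{6} = \left(- \frac{1}{6}\right) 142 = - \frac{71}{3} \approx -23.667$)
$\left(d + 12\right) f{\left(4,6 \right)} = \left(- \frac{71}{3} + 12\right) \left(-3 - 48\right) = - \frac{35 \left(-3 - 48\right)}{3} = \left(- \frac{35}{3}\right) \left(-51\right) = 595$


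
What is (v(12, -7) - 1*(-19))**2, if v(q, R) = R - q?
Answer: 0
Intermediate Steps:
(v(12, -7) - 1*(-19))**2 = ((-7 - 1*12) - 1*(-19))**2 = ((-7 - 12) + 19)**2 = (-19 + 19)**2 = 0**2 = 0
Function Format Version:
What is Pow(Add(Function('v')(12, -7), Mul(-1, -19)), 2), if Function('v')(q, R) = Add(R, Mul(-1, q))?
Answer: 0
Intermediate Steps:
Pow(Add(Function('v')(12, -7), Mul(-1, -19)), 2) = Pow(Add(Add(-7, Mul(-1, 12)), Mul(-1, -19)), 2) = Pow(Add(Add(-7, -12), 19), 2) = Pow(Add(-19, 19), 2) = Pow(0, 2) = 0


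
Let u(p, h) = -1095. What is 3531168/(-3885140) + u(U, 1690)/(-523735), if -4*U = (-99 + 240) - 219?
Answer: -92257102209/101739189895 ≈ -0.90680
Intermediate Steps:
U = 39/2 (U = -((-99 + 240) - 219)/4 = -(141 - 219)/4 = -1/4*(-78) = 39/2 ≈ 19.500)
3531168/(-3885140) + u(U, 1690)/(-523735) = 3531168/(-3885140) - 1095/(-523735) = 3531168*(-1/3885140) - 1095*(-1/523735) = -882792/971285 + 219/104747 = -92257102209/101739189895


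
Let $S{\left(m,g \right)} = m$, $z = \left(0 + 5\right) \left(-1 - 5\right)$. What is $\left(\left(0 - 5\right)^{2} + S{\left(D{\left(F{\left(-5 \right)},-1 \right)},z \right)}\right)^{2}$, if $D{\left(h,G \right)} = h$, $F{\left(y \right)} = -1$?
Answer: $576$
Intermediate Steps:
$z = -30$ ($z = 5 \left(-6\right) = -30$)
$\left(\left(0 - 5\right)^{2} + S{\left(D{\left(F{\left(-5 \right)},-1 \right)},z \right)}\right)^{2} = \left(\left(0 - 5\right)^{2} - 1\right)^{2} = \left(\left(-5\right)^{2} - 1\right)^{2} = \left(25 - 1\right)^{2} = 24^{2} = 576$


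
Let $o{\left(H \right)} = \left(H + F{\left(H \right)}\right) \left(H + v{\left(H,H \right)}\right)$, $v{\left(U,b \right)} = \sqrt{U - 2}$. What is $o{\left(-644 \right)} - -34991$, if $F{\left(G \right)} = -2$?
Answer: $451015 - 646 i \sqrt{646} \approx 4.5102 \cdot 10^{5} - 16419.0 i$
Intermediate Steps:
$v{\left(U,b \right)} = \sqrt{-2 + U}$
$o{\left(H \right)} = \left(-2 + H\right) \left(H + \sqrt{-2 + H}\right)$ ($o{\left(H \right)} = \left(H - 2\right) \left(H + \sqrt{-2 + H}\right) = \left(-2 + H\right) \left(H + \sqrt{-2 + H}\right)$)
$o{\left(-644 \right)} - -34991 = \left(\left(-644\right)^{2} - -1288 - 2 \sqrt{-2 - 644} - 644 \sqrt{-2 - 644}\right) - -34991 = \left(414736 + 1288 - 2 \sqrt{-646} - 644 \sqrt{-646}\right) + 34991 = \left(414736 + 1288 - 2 i \sqrt{646} - 644 i \sqrt{646}\right) + 34991 = \left(416024 - 646 i \sqrt{646}\right) + 34991 = 451015 - 646 i \sqrt{646}$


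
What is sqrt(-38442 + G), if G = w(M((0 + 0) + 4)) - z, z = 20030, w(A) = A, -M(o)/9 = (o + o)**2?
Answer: 22*I*sqrt(122) ≈ 243.0*I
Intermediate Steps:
M(o) = -36*o**2 (M(o) = -9*(o + o)**2 = -9*4*o**2 = -36*o**2)
G = -20606 (G = -36*((0 + 0) + 4)**2 - 1*20030 = -36*(0 + 4)**2 - 20030 = -36*4**2 - 20030 = -36*16 - 20030 = -576 - 20030 = -20606)
sqrt(-38442 + G) = sqrt(-38442 - 20606) = sqrt(-59048) = 22*I*sqrt(122)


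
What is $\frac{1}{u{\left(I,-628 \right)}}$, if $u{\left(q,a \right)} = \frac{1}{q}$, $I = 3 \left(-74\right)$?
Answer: $-222$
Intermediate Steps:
$I = -222$
$\frac{1}{u{\left(I,-628 \right)}} = \frac{1}{\frac{1}{-222}} = \frac{1}{- \frac{1}{222}} = -222$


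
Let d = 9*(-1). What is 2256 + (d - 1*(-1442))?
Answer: 3689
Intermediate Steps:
d = -9
2256 + (d - 1*(-1442)) = 2256 + (-9 - 1*(-1442)) = 2256 + (-9 + 1442) = 2256 + 1433 = 3689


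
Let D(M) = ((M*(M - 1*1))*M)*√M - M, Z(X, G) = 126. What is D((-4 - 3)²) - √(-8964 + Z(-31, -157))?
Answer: 806687 - 3*I*√982 ≈ 8.0669e+5 - 94.011*I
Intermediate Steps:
D(M) = -M + M^(5/2)*(-1 + M) (D(M) = ((M*(M - 1))*M)*√M - M = ((M*(-1 + M))*M)*√M - M = (M²*(-1 + M))*√M - M = M^(5/2)*(-1 + M) - M = -M + M^(5/2)*(-1 + M))
D((-4 - 3)²) - √(-8964 + Z(-31, -157)) = (((-4 - 3)²)^(7/2) - (-4 - 3)² - ((-4 - 3)²)^(5/2)) - √(-8964 + 126) = (((-7)²)^(7/2) - 1*(-7)² - ((-7)²)^(5/2)) - √(-8838) = (49^(7/2) - 1*49 - 49^(5/2)) - 3*I*√982 = (823543 - 49 - 1*16807) - 3*I*√982 = (823543 - 49 - 16807) - 3*I*√982 = 806687 - 3*I*√982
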